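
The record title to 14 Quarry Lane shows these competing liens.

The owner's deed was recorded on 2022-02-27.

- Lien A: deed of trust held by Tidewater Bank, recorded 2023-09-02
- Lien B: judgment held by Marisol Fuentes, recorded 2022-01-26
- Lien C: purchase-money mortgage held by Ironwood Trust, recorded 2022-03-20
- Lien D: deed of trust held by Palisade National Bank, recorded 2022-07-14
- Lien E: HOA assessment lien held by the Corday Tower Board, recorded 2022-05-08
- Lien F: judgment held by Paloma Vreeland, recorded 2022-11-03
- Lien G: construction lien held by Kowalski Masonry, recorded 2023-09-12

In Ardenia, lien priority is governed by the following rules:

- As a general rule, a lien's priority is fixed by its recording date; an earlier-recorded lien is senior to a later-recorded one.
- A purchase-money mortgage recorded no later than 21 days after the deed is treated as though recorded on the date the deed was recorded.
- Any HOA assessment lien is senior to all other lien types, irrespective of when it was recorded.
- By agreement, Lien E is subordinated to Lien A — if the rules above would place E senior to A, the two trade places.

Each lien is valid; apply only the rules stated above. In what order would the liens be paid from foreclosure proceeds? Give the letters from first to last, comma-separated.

A, B, C, D, F, E, G

Effective dates: C's effective date is the deed date, 2022-02-27.
As an HOA assessment lien, E is senior to every other lien.
Remaining liens by effective date: B (2022-01-26), C (2022-02-27), D (2022-07-14), F (2022-11-03), A (2023-09-02), G (2023-09-12).
E is senior to A before the subordination, so the two trade places.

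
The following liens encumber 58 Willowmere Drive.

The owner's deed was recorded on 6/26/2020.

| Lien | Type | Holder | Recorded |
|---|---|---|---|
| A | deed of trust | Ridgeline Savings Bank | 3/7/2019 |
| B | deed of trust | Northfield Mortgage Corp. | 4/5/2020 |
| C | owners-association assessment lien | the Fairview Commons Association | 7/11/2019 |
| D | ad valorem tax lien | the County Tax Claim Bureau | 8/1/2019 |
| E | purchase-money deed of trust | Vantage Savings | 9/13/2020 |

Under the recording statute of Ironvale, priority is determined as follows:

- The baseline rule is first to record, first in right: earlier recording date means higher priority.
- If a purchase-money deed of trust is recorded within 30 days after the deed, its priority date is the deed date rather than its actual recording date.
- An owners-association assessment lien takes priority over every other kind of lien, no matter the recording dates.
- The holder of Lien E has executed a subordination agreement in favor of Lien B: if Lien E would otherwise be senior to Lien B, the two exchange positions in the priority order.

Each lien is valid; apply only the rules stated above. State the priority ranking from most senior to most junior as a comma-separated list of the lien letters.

Adjusting effective dates: E missed the 30-day window (79 days after the deed), so its recording date stands.
C, as an owners-association assessment lien, has superpriority and ranks first.
Among the remaining liens, by effective date: A (3/7/2019), D (8/1/2019), B (4/5/2020), E (9/13/2020).
E already ranks below B; the subordination has no effect.

C, A, D, B, E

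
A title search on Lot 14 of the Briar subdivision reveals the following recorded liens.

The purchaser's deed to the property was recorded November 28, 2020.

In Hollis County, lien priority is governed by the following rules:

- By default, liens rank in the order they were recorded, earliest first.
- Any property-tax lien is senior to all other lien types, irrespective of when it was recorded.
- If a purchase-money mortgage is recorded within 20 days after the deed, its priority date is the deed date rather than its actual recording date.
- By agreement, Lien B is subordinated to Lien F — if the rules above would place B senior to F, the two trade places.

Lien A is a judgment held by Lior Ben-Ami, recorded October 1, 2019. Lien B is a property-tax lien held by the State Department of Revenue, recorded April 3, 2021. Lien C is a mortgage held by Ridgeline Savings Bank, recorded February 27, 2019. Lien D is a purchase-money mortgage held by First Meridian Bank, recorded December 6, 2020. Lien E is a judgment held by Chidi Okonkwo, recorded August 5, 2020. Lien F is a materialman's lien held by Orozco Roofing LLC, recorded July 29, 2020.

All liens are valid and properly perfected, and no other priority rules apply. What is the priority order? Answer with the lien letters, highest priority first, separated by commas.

Effective dates: D relates back to the deed date November 28, 2020.
B is a property-tax lien, so it outranks all other liens regardless of date.
Among the remaining liens, by effective date: C (February 27, 2019), A (October 1, 2019), F (July 29, 2020), E (August 5, 2020), D (November 28, 2020).
B is senior to F before the subordination, so the two trade places.

F, C, A, B, E, D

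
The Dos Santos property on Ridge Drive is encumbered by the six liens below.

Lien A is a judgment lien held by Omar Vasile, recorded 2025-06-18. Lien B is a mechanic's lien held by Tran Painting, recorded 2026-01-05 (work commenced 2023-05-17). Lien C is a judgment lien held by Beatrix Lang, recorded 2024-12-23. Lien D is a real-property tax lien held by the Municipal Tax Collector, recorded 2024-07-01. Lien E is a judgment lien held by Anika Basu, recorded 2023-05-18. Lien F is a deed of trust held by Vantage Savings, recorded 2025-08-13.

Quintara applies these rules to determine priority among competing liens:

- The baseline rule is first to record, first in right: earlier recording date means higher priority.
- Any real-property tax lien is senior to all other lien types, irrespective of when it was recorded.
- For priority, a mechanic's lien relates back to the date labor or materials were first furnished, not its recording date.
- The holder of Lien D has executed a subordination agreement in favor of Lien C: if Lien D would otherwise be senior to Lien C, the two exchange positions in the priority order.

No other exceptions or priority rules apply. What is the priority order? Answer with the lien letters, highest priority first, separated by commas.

C, B, E, D, A, F

Adjusting effective dates: B's effective date is 2023-05-17, when work began.
As a real-property tax lien, D is senior to every other lien.
The other liens, earliest effective date first: B (2023-05-17), E (2023-05-18), C (2024-12-23), A (2025-06-18), F (2025-08-13).
Because D would otherwise rank above C, the subordination swaps them.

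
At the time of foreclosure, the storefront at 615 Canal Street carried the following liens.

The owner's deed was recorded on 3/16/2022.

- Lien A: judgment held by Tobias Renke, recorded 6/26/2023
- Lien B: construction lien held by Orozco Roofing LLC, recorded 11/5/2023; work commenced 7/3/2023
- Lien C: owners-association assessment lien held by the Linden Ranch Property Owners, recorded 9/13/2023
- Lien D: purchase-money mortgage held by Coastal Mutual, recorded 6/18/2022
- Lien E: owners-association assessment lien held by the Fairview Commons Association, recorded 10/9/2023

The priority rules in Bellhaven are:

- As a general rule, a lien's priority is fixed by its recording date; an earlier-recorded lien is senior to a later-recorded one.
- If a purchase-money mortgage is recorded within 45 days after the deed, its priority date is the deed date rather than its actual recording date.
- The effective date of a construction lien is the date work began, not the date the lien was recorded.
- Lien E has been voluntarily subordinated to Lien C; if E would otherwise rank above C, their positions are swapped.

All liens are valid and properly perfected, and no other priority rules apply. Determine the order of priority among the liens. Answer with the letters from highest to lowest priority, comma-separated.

D, A, B, C, E

Effective dates after the stated exceptions: B's effective date is 7/3/2023, when work began; D was recorded 94 days after the deed — beyond 45 days — so no relation-back applies.
By effective date: D (6/18/2022), A (6/26/2023), B (7/3/2023), C (9/13/2023), E (10/9/2023).
Since E is not senior to C, the subordination leaves the order unchanged.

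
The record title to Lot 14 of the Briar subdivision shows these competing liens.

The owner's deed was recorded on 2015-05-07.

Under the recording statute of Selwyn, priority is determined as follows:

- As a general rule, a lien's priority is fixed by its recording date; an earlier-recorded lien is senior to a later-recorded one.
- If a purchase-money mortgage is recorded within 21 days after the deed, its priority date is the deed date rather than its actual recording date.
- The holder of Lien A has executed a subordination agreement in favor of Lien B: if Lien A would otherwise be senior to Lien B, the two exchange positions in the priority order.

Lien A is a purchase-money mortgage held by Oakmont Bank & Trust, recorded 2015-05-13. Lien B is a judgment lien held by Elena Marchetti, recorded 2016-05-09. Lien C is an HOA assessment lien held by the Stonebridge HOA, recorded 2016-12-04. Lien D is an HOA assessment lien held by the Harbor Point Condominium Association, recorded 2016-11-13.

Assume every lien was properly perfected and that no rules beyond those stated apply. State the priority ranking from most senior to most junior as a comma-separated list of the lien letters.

Effective dates: A was recorded within the 21-day window, so its effective date is the deed date 2015-05-07.
Ordering by effective date: A (2015-05-07), B (2016-05-09), D (2016-11-13), C (2016-12-04).
Because A would otherwise rank above B, the subordination swaps them.

B, A, D, C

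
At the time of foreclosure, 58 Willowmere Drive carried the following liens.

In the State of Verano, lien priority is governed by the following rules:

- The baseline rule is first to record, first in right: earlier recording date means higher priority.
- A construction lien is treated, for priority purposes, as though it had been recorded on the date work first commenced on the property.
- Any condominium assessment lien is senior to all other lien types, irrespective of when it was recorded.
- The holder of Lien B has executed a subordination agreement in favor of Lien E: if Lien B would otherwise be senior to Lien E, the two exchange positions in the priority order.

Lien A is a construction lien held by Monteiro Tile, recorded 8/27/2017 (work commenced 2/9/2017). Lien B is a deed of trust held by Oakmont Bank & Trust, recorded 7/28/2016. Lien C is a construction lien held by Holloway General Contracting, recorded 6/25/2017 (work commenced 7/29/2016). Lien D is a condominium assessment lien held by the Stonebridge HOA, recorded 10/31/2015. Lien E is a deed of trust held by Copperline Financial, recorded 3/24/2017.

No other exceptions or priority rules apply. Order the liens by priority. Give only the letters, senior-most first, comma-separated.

D, E, C, A, B

Effective dates after the stated exceptions: A is treated as recorded 2/9/2017, the work-commencement date; C's effective date is 7/29/2016, when work began.
D, as a condominium assessment lien, has superpriority and ranks first.
The other liens, earliest effective date first: B (7/28/2016), C (7/29/2016), A (2/9/2017), E (3/24/2017).
Because B would otherwise rank above E, the subordination swaps them.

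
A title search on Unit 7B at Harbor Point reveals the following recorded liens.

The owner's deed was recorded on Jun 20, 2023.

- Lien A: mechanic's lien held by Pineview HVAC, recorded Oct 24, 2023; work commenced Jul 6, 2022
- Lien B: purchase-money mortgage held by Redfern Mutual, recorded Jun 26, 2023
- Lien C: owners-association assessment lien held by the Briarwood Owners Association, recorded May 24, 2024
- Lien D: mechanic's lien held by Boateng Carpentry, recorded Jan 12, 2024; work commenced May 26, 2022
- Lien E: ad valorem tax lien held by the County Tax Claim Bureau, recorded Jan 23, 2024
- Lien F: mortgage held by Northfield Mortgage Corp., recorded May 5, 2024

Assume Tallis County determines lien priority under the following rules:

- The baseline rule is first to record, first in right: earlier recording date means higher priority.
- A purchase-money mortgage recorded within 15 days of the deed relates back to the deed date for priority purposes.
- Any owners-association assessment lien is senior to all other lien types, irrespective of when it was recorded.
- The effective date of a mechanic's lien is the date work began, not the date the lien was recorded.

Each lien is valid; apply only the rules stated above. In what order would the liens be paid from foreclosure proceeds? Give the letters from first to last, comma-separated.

First, effective dates: A's effective date is Jul 6, 2022, when work began; B relates back to the deed date Jun 20, 2023; D's effective date is May 26, 2022, when work began.
C is an owners-association assessment lien, so it outranks all other liens regardless of date.
Ordering the rest by effective date: D (May 26, 2022), A (Jul 6, 2022), B (Jun 20, 2023), E (Jan 23, 2024), F (May 5, 2024).

C, D, A, B, E, F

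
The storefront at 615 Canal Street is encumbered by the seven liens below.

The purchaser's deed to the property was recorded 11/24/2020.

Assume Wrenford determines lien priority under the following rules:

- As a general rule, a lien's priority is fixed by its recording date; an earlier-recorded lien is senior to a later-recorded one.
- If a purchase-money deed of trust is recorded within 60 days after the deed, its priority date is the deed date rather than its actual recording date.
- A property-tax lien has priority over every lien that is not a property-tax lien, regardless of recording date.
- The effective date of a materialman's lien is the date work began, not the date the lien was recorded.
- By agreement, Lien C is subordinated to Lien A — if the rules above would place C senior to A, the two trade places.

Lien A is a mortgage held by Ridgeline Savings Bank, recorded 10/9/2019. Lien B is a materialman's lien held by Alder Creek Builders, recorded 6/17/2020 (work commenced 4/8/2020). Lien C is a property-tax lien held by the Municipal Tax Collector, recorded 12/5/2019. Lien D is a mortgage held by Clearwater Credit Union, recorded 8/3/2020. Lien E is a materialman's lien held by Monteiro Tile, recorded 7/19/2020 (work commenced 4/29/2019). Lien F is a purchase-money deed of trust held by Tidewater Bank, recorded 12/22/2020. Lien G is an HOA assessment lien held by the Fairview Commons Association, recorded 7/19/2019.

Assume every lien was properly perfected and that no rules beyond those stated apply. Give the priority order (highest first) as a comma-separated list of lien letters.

A, E, G, C, B, D, F

Effective dates after the stated exceptions: B's effective date is 4/8/2020, when work began; E relates back to 4/29/2019 (work commenced); F's effective date is the deed date, 11/24/2020.
C, as a property-tax lien, has superpriority and ranks first.
Among the remaining liens, by effective date: E (4/29/2019), G (7/19/2019), A (10/9/2019), B (4/8/2020), D (8/3/2020), F (11/24/2020).
C would otherwise be senior to A, so under the subordination agreement C and A exchange positions.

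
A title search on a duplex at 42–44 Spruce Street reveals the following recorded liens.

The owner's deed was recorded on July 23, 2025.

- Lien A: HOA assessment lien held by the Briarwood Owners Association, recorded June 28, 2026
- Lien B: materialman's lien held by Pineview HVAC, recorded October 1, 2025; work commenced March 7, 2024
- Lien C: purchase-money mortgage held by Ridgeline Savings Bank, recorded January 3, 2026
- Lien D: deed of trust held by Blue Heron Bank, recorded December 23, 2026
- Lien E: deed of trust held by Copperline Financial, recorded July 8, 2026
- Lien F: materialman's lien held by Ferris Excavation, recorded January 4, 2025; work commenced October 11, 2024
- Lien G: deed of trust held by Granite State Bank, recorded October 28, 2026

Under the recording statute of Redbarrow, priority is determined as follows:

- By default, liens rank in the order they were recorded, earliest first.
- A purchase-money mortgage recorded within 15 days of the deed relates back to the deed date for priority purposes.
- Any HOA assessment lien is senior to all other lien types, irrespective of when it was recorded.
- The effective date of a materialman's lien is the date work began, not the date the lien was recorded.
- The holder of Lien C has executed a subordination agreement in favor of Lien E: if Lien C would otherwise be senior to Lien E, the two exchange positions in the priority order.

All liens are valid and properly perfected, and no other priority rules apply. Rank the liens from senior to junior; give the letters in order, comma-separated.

Effective dates after the stated exceptions: B relates back to March 7, 2024 (work commenced); C missed the 15-day window (164 days after the deed), so its recording date stands; F's effective date is October 11, 2024, when work began.
A, as an HOA assessment lien, has superpriority and ranks first.
Remaining liens by effective date: B (March 7, 2024), F (October 11, 2024), C (January 3, 2026), E (July 8, 2026), G (October 28, 2026), D (December 23, 2026).
C would otherwise be senior to E, so under the subordination agreement C and E exchange positions.

A, B, F, E, C, G, D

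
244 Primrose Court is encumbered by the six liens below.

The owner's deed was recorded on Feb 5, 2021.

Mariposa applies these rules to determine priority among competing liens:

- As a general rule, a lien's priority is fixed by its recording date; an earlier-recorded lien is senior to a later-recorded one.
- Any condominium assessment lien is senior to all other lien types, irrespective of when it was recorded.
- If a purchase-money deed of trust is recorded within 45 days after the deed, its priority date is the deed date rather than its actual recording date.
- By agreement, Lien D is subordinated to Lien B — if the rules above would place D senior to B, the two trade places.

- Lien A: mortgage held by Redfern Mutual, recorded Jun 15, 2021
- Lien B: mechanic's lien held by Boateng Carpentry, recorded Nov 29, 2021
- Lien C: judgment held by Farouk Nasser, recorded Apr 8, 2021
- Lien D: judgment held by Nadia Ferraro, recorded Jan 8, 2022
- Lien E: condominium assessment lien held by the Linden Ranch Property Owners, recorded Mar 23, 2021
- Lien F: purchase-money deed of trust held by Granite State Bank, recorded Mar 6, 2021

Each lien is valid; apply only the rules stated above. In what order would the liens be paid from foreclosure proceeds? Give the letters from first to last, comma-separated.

E, F, C, A, B, D

Adjusting effective dates: F's effective date is the deed date, Feb 5, 2021.
E is a condominium assessment lien, so it outranks all other liens regardless of date.
Among the remaining liens, by effective date: F (Feb 5, 2021), C (Apr 8, 2021), A (Jun 15, 2021), B (Nov 29, 2021), D (Jan 8, 2022).
Since D is not senior to B, the subordination leaves the order unchanged.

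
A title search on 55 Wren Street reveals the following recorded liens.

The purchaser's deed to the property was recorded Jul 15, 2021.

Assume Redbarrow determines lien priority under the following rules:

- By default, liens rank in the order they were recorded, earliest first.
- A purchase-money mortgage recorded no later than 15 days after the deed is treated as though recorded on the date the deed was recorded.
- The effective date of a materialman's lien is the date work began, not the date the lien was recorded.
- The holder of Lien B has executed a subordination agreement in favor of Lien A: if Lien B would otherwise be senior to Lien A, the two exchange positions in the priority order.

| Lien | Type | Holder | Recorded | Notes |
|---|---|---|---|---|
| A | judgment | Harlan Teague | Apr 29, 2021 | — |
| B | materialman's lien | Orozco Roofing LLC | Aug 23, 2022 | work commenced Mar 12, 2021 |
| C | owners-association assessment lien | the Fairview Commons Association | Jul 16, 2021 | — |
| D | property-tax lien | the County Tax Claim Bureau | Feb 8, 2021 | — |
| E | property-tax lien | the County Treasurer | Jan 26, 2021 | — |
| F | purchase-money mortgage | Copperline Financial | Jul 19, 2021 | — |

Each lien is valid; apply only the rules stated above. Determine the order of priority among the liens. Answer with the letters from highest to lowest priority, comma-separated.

E, D, A, B, F, C

Adjusting effective dates: B relates back to Mar 12, 2021 (work commenced); F was recorded within the 15-day window, so its effective date is the deed date Jul 15, 2021.
Ordering by effective date: E (Jan 26, 2021), D (Feb 8, 2021), B (Mar 12, 2021), A (Apr 29, 2021), F (Jul 15, 2021), C (Jul 16, 2021).
Because B would otherwise rank above A, the subordination swaps them.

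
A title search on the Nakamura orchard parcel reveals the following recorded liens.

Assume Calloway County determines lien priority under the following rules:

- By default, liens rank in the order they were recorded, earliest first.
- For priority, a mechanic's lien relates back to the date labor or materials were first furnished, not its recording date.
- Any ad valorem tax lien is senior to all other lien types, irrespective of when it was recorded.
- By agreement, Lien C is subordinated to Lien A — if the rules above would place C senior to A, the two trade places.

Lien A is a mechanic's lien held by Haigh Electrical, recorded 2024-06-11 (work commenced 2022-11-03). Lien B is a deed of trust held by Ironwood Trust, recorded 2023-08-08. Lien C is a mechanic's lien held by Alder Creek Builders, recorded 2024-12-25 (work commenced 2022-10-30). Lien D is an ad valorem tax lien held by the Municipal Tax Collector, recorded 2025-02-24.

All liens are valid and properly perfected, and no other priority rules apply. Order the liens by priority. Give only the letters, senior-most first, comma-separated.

D, A, C, B

Effective dates after the stated exceptions: A is treated as recorded 2022-11-03, the work-commencement date; C's effective date is 2022-10-30, when work began.
As an ad valorem tax lien, D is senior to every other lien.
The other liens, earliest effective date first: C (2022-10-30), A (2022-11-03), B (2023-08-08).
C is senior to A before the subordination, so the two trade places.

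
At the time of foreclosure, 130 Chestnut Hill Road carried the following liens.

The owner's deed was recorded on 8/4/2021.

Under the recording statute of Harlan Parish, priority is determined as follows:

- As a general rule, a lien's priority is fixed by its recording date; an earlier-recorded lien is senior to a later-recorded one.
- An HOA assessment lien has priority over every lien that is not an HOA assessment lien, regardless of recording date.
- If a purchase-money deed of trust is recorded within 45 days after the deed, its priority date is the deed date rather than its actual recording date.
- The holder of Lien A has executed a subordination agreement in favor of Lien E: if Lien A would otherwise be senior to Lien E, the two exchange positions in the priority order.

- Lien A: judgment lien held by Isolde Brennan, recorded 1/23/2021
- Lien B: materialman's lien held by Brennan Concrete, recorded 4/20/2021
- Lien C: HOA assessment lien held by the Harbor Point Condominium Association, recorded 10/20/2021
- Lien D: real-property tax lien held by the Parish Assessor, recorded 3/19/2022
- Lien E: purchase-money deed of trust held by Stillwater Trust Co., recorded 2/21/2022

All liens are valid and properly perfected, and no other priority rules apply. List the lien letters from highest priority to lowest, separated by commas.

C, E, B, A, D

First, effective dates: E was recorded 201 days after the deed, outside the 45-day window, so it keeps its recording date.
As an HOA assessment lien, C is senior to every other lien.
Ordering the rest by effective date: A (1/23/2021), B (4/20/2021), E (2/21/2022), D (3/19/2022).
A is senior to E before the subordination, so the two trade places.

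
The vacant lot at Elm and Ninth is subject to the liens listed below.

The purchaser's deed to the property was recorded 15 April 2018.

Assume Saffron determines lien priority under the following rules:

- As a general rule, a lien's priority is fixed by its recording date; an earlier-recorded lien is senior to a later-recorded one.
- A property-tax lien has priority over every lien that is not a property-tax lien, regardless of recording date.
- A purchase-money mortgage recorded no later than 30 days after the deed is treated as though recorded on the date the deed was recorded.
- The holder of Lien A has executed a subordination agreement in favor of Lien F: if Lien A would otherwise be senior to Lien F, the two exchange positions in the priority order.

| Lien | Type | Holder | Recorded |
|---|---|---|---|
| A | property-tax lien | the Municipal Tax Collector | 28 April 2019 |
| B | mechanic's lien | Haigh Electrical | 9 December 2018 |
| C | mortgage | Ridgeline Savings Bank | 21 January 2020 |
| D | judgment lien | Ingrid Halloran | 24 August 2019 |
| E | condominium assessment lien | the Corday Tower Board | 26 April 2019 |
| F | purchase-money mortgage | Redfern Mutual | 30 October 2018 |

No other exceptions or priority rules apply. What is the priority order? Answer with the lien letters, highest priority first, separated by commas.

Adjusting effective dates: F was recorded 198 days after the deed, outside the 30-day window, so it keeps its recording date.
A is a property-tax lien and takes priority over every other lien.
The other liens, earliest effective date first: F (30 October 2018), B (9 December 2018), E (26 April 2019), D (24 August 2019), C (21 January 2020).
Because A would otherwise rank above F, the subordination swaps them.

F, A, B, E, D, C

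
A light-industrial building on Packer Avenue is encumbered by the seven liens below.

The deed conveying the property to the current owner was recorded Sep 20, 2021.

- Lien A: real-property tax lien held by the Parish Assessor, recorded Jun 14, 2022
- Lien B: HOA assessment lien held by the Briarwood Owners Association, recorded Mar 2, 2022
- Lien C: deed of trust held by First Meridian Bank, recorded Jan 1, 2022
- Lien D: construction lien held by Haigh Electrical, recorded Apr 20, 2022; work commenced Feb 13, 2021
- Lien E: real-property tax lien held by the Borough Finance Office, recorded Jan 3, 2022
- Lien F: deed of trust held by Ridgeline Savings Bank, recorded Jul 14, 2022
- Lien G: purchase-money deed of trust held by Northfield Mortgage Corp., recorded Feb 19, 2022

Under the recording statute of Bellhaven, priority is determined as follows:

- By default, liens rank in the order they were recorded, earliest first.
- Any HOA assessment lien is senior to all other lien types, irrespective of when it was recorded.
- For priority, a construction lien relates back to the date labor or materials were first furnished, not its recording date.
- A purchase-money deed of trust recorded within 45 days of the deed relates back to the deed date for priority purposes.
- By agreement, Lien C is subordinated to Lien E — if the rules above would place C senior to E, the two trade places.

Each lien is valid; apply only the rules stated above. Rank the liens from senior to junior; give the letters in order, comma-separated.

B, D, E, C, G, A, F

Effective dates: D is treated as recorded Feb 13, 2021, the work-commencement date; G was recorded 152 days after the deed, outside the 45-day window, so it keeps its recording date.
As an HOA assessment lien, B is senior to every other lien.
Among the remaining liens, by effective date: D (Feb 13, 2021), C (Jan 1, 2022), E (Jan 3, 2022), G (Feb 19, 2022), A (Jun 14, 2022), F (Jul 14, 2022).
Because C would otherwise rank above E, the subordination swaps them.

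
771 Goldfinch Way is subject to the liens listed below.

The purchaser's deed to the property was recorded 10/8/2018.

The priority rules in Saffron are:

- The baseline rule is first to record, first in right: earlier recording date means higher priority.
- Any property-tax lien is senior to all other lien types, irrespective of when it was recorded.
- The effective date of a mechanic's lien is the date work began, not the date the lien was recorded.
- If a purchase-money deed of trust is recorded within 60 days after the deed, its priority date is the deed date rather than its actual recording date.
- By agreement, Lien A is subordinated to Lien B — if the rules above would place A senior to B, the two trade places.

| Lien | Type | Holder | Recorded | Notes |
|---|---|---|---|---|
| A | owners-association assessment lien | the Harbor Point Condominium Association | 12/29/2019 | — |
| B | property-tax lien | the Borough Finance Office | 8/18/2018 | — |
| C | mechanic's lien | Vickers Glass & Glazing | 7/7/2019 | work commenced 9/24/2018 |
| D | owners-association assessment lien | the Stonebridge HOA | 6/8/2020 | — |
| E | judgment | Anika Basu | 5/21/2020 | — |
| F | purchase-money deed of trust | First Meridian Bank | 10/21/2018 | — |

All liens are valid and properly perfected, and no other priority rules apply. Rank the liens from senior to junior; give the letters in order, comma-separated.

Effective dates: C is treated as recorded 9/24/2018, the work-commencement date; F relates back to the deed date 10/8/2018.
B is a property-tax lien, so it outranks all other liens regardless of date.
The other liens, earliest effective date first: C (9/24/2018), F (10/8/2018), A (12/29/2019), E (5/21/2020), D (6/8/2020).
A is already junior to B, so the subordination agreement changes nothing.

B, C, F, A, E, D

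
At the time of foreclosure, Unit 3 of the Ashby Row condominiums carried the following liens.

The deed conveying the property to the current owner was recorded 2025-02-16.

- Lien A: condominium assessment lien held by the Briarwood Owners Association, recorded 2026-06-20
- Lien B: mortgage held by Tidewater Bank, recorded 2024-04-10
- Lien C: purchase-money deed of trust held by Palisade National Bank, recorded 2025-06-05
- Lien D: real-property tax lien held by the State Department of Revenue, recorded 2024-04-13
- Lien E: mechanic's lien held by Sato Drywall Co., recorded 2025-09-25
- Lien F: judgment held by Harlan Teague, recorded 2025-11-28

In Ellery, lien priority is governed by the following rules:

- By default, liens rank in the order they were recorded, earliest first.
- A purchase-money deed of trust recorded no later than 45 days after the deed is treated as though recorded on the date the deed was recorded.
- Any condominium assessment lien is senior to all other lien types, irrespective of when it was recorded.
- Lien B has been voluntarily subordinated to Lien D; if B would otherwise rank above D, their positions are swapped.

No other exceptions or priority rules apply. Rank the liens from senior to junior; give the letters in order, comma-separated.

Adjusting effective dates: C was recorded 109 days after the deed — beyond 45 days — so no relation-back applies.
A, as a condominium assessment lien, has superpriority and ranks first.
Among the remaining liens, by effective date: B (2024-04-10), D (2024-04-13), C (2025-06-05), E (2025-09-25), F (2025-11-28).
B would otherwise be senior to D, so under the subordination agreement B and D exchange positions.

A, D, B, C, E, F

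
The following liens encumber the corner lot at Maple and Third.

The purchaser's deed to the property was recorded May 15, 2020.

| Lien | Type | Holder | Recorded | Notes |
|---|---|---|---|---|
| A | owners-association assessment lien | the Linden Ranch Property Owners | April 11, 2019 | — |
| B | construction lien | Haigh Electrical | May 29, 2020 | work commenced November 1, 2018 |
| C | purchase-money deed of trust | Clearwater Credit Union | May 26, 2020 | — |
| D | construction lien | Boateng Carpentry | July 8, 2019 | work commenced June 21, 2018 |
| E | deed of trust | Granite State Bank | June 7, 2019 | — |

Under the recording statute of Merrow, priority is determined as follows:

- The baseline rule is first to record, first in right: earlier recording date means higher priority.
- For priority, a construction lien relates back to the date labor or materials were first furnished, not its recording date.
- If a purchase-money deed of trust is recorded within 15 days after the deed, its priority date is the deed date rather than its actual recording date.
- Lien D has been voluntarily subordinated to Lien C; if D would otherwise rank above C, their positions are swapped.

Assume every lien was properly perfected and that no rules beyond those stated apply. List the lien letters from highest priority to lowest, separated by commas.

C, B, A, E, D

Effective dates after the stated exceptions: B is treated as recorded November 1, 2018, the work-commencement date; C relates back to the deed date May 15, 2020; D relates back to June 21, 2018 (work commenced).
By effective date: D (June 21, 2018), B (November 1, 2018), A (April 11, 2019), E (June 7, 2019), C (May 15, 2020).
D is senior to C before the subordination, so the two trade places.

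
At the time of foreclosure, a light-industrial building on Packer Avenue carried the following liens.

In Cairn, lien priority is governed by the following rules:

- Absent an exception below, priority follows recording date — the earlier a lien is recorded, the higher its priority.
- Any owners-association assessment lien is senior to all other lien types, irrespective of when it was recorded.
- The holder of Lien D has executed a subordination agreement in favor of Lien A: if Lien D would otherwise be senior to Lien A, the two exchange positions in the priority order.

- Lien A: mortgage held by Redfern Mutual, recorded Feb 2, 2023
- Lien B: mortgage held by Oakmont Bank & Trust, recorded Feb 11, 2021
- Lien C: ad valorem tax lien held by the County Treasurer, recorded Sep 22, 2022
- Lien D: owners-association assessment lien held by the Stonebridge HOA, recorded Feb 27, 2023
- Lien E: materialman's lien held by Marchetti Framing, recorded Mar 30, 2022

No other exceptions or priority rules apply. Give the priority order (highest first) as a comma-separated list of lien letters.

D is an owners-association assessment lien, so it outranks all other liens regardless of date.
Among the remaining liens, by effective date: B (Feb 11, 2021), E (Mar 30, 2022), C (Sep 22, 2022), A (Feb 2, 2023).
Because D would otherwise rank above A, the subordination swaps them.

A, B, E, C, D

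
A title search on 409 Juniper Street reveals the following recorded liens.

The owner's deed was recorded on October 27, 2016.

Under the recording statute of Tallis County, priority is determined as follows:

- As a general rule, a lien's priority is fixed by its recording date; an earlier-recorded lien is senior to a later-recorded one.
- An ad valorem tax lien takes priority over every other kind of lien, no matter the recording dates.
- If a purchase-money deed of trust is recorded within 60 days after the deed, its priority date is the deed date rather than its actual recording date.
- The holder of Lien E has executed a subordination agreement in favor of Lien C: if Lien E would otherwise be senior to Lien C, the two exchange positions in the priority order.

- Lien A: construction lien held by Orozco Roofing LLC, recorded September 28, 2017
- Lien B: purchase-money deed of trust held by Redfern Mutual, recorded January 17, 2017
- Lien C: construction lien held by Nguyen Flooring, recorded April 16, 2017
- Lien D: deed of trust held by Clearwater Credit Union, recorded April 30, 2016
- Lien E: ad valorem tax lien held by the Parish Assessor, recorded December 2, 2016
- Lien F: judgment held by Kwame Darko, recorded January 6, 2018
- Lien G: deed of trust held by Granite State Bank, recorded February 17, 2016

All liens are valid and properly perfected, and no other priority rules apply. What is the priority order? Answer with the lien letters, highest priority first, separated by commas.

Effective dates after the stated exceptions: B was recorded 82 days after the deed — beyond 60 days — so no relation-back applies.
E is an ad valorem tax lien and takes priority over every other lien.
Ordering the rest by effective date: G (February 17, 2016), D (April 30, 2016), B (January 17, 2017), C (April 16, 2017), A (September 28, 2017), F (January 6, 2018).
Because E would otherwise rank above C, the subordination swaps them.

C, G, D, B, E, A, F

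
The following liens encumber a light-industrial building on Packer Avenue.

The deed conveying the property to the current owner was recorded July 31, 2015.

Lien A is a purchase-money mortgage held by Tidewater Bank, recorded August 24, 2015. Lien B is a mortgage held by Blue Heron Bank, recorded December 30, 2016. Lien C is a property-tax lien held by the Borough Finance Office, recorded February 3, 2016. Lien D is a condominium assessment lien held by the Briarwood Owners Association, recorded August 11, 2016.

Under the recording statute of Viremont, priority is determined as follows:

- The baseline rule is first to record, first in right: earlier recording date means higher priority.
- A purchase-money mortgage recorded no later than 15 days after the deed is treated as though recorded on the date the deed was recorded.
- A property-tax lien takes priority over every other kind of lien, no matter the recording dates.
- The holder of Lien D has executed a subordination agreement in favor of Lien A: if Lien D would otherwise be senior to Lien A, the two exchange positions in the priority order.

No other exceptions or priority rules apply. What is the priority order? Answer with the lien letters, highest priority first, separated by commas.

Effective dates: A was recorded 24 days after the deed, outside the 15-day window, so it keeps its recording date.
C is a property-tax lien and takes priority over every other lien.
The other liens, earliest effective date first: A (August 24, 2015), D (August 11, 2016), B (December 30, 2016).
D is already junior to A, so the subordination agreement changes nothing.

C, A, D, B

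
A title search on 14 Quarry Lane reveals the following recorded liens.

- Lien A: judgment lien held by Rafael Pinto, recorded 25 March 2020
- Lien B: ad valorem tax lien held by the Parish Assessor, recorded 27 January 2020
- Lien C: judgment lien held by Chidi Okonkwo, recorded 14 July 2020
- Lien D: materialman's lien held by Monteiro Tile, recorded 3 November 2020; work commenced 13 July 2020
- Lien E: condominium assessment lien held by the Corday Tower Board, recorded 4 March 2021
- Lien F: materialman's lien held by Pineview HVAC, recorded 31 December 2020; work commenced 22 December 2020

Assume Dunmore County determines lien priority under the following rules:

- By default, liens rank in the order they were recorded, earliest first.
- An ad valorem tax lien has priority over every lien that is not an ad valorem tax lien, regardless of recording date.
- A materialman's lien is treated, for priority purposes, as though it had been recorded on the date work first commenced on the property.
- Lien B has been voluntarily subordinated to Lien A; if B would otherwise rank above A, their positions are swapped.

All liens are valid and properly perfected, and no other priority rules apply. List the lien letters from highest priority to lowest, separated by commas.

A, B, D, C, F, E

Adjusting effective dates: D relates back to 13 July 2020 (work commenced); F's effective date is 22 December 2020, when work began.
B, as an ad valorem tax lien, has superpriority and ranks first.
Remaining liens by effective date: A (25 March 2020), D (13 July 2020), C (14 July 2020), F (22 December 2020), E (4 March 2021).
B would otherwise be senior to A, so under the subordination agreement B and A exchange positions.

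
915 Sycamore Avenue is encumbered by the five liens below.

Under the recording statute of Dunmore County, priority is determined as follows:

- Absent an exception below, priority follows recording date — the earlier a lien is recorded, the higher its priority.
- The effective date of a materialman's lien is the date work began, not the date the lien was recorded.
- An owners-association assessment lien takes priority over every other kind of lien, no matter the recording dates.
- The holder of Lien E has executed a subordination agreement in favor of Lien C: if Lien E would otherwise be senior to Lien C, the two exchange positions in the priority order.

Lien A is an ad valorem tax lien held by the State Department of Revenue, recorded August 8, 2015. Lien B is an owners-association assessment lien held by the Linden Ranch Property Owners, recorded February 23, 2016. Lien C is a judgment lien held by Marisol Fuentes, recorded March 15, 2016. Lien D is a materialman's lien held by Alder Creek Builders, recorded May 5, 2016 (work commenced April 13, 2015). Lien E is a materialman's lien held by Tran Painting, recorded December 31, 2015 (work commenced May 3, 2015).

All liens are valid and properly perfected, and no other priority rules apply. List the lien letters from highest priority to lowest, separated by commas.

Effective dates: D relates back to April 13, 2015 (work commenced); E's effective date is May 3, 2015, when work began.
B, as an owners-association assessment lien, has superpriority and ranks first.
Ordering the rest by effective date: D (April 13, 2015), E (May 3, 2015), A (August 8, 2015), C (March 15, 2016).
Because E would otherwise rank above C, the subordination swaps them.

B, D, C, A, E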